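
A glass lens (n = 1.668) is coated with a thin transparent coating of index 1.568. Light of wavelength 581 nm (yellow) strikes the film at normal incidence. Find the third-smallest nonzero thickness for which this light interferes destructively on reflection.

463 nm

At the upper boundary (n = 1.0 to n = 1.568) the reflected ray undergoes a half-wave phase shift.
Ray reflecting at the bottom interface goes from n = 1.568 toward n = 1.668: a half-wave phase shift.
Net: no relative phase inversion (both shifts match).
For weak reflection here: 2 n t = (m + ½) λ.
The third-smallest nonzero thickness corresponds to m = 2: t = (m + ½) λ / (2 n) = 2.50 × 581 / (2 × 1.568) = 463 nm.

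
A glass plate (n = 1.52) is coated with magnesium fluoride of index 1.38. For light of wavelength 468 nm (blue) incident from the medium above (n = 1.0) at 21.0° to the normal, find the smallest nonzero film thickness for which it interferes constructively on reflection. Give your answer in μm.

Ray reflecting at the top interface goes from n = 1.0 toward n = 1.38: a half-wave phase shift.
Bottom surface (1.38 → 1.52): reflection off a higher-index medium gives a half-wave phase shift.
Zero or two π shifts → no net half-wave offset.
For strong reflection here: 2 n t cos θ_r = m λ.
Snell's law: 1.0 sin 21.0° = 1.38 sin θ_r → sin θ_r = 0.260, cos θ_r = 0.966.
Minimum nonzero at m = 1: t = λ / (2 n cos θ_r) = 468 / (2 × 1.38 × 0.966) = 176 nm.

0.176 μm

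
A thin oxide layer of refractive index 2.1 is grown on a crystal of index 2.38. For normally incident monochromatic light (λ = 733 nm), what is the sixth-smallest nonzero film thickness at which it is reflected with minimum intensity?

960 nm

Top surface (1.0 → 2.1): reflection off a higher-index medium gives a half-wave phase shift.
At the lower boundary (n = 2.1 to n = 2.38) the reflected ray undergoes a half-wave phase shift.
Zero or two π shifts → no net half-wave offset.
So the condition for destructive reflection is 2 n t = (m + ½) λ.
The sixth-smallest nonzero thickness corresponds to m = 5: t = (m + ½) λ / (2 n) = 5.50 × 733 / (2 × 2.1) = 960 nm.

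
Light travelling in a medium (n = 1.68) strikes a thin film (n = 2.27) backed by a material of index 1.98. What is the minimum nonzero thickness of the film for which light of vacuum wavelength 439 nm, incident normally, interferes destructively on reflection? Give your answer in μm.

At the upper boundary (n = 1.68 to n = 2.27) the reflected ray undergoes a half-wave phase shift.
At the lower boundary (n = 2.27 to n = 1.98) the reflected ray undergoes no phase shift.
Net: one phase inversion between the two reflected rays.
With one net inversion, destructive interference in reflection requires 2 n t = m λ.
Minimum nonzero at m = 1: t = λ / (2 n) = 439 / (2 × 2.27) = 96.7 nm.

0.0967 μm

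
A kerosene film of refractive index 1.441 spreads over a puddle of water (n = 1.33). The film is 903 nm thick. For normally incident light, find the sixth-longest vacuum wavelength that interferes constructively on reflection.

473 nm

At the upper boundary (n = 1.0 to n = 1.441) the reflected ray undergoes a half-wave phase shift.
At the lower boundary (n = 1.441 to n = 1.33) the reflected ray undergoes no phase shift.
Net: one phase inversion between the two reflected rays.
For strong reflection here: 2 n t = (m + ½) λ.
λ = 2 n t / (m + ½). The sixth-longest wavelength is m = 5: λ = 2 × 1.441 × 903 / 5.50 = 473 nm.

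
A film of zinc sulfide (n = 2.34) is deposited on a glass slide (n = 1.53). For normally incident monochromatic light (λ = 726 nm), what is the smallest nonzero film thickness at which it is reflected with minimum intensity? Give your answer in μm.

0.155 μm

Ray reflecting at the top interface goes from n = 1.0 toward n = 2.34: a half-wave phase shift.
Bottom surface (2.34 → 1.53): reflection off a lower-index medium gives no phase shift.
Exactly one π shift → a net half-wave offset.
For weak reflection here: 2 n t = m λ.
The smallest nonzero thickness corresponds to m = 1: t = m λ / (2 n) = 1.00 × 726 / (2 × 2.34) = 155 nm.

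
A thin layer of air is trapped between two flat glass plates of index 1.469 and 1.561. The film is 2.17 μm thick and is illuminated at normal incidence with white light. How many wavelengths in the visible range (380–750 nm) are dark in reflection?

Ray reflecting at the top interface goes from n = 1.469 toward n = 1.0: no phase shift.
Bottom surface (1.0 → 1.561): reflection off a higher-index medium gives a half-wave phase shift.
The two reflections differ by half a wavelength.
For minimum reflection here: 2 n t = m λ.
λ = 2 n t / m = 4340 / m nm.
m=5: 868 nm (IR); m=6: 723 nm (visible); m=7: 620 nm (visible); m=8: 543 nm (visible); m=9: 482 nm (visible); m=10: 434 nm (visible); m=11: 395 nm (visible); m=12: 362 nm (UV).

6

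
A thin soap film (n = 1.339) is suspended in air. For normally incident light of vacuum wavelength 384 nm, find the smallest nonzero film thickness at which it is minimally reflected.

Ray reflecting at the top interface goes from n = 1.0 toward n = 1.339: a half-wave phase shift.
Ray reflecting at the bottom interface goes from n = 1.339 toward n = 1.0: no phase shift.
The two reflections differ by half a wavelength.
So the condition for destructive reflection is 2 n t = m λ.
Minimum nonzero at m = 1: t = λ / (2 n) = 384 / (2 × 1.339) = 143 nm.

143 nm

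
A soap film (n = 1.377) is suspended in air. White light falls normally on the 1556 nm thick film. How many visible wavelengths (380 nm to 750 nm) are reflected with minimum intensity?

At the upper boundary (n = 1.0 to n = 1.377) the reflected ray undergoes a half-wave phase shift.
Bottom surface (1.377 → 1.0): reflection off a lower-index medium gives no phase shift.
Exactly one π shift → a net half-wave offset.
So the condition for destructive reflection is 2 n t = m λ.
λ = 2 n t / m = 4285 / m nm.
m=5: 857 nm (IR); m=6: 714 nm (visible); m=7: 612 nm (visible); m=8: 536 nm (visible); m=9: 476 nm (visible); m=10: 429 nm (visible); m=11: 390 nm (visible); m=12: 357 nm (UV).

6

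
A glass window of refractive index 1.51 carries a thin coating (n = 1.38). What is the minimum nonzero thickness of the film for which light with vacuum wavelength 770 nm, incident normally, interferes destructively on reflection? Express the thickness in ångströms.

1395 Å

Ray reflecting at the top interface goes from n = 1.0 toward n = 1.38: a half-wave phase shift.
At the lower boundary (n = 1.38 to n = 1.51) the reflected ray undergoes a half-wave phase shift.
Zero or two π shifts → no net half-wave offset.
With no net inversion, destructive interference in reflection requires 2 n t = (m + ½) λ.
Minimum at m = 0: t = λ / (4 n) = 770 / (4 × 1.38) = 139 nm.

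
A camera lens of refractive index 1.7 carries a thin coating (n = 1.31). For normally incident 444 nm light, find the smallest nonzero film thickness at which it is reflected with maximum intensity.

Ray reflecting at the top interface goes from n = 1.0 toward n = 1.31: a half-wave phase shift.
Ray reflecting at the bottom interface goes from n = 1.31 toward n = 1.7: a half-wave phase shift.
The two reflections carry the same phase change, so no net offset.
With no net inversion, constructive interference in reflection requires 2 n t = m λ.
Minimum nonzero at m = 1: t = λ / (2 n) = 444 / (2 × 1.31) = 169 nm.

169 nm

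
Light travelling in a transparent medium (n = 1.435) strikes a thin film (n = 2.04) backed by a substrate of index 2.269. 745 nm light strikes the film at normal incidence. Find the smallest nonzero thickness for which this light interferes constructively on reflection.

Top surface (1.435 → 2.04): reflection off a higher-index medium gives a half-wave phase shift.
Bottom surface (2.04 → 2.269): reflection off a higher-index medium gives a half-wave phase shift.
The two reflections carry the same phase change, so no net offset.
So the condition for constructive reflection is 2 n t = m λ.
The smallest nonzero thickness corresponds to m = 1: t = m λ / (2 n) = 1.00 × 745 / (2 × 2.04) = 183 nm.

183 nm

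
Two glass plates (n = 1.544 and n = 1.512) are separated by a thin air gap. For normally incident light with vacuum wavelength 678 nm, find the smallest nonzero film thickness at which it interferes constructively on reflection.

Ray reflecting at the top interface goes from n = 1.544 toward n = 1.0: no phase shift.
At the lower boundary (n = 1.0 to n = 1.512) the reflected ray undergoes a half-wave phase shift.
Exactly one π shift → a net half-wave offset.
For strong reflection here: 2 n t = (m + ½) λ.
Minimum at m = 0: t = λ / (4 n) = 678 / (4 × 1.0) = 170 nm.

170 nm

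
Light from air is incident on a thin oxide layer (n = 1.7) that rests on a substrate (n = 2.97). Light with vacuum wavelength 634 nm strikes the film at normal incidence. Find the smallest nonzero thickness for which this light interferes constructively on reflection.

186 nm

Top surface (1.0 → 1.7): reflection off a higher-index medium gives a half-wave phase shift.
Ray reflecting at the bottom interface goes from n = 1.7 toward n = 2.97: a half-wave phase shift.
Zero or two π shifts → no net half-wave offset.
So the condition for constructive reflection is 2 n t = m λ.
The smallest nonzero thickness corresponds to m = 1: t = m λ / (2 n) = 1.00 × 634 / (2 × 1.7) = 186 nm.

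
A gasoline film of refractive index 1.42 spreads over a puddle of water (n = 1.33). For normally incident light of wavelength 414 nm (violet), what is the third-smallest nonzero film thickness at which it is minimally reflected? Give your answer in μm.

Top surface (1.0 → 1.42): reflection off a higher-index medium gives a half-wave phase shift.
At the lower boundary (n = 1.42 to n = 1.33) the reflected ray undergoes no phase shift.
Exactly one π shift → a net half-wave offset.
For dark reflection here: 2 n t = m λ.
The third-smallest nonzero thickness corresponds to m = 3: t = m λ / (2 n) = 3.00 × 414 / (2 × 1.42) = 437 nm.

0.437 μm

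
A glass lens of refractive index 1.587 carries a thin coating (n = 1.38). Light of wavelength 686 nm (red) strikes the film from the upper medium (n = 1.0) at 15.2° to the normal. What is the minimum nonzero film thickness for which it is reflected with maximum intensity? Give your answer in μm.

At the upper boundary (n = 1.0 to n = 1.38) the reflected ray undergoes a half-wave phase shift.
Ray reflecting at the bottom interface goes from n = 1.38 toward n = 1.587: a half-wave phase shift.
The two reflections carry the same phase change, so no net offset.
With no net inversion, constructive interference in reflection requires 2 n t cos θ_r = m λ.
Snell's law: 1.0 sin 15.2° = 1.38 sin θ_r → sin θ_r = 0.190, cos θ_r = 0.982.
Minimum nonzero at m = 1: t = λ / (2 n cos θ_r) = 686 / (2 × 1.38 × 0.982) = 253 nm.

0.253 μm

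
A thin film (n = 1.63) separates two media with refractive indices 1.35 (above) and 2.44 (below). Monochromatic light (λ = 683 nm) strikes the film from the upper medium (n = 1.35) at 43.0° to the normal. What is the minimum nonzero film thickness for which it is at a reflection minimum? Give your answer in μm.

0.127 μm

At the upper boundary (n = 1.35 to n = 1.63) the reflected ray undergoes a half-wave phase shift.
At the lower boundary (n = 1.63 to n = 2.44) the reflected ray undergoes a half-wave phase shift.
The two reflections carry the same phase change, so no net offset.
With no net inversion, destructive interference in reflection requires 2 n t cos θ_r = (m + ½) λ.
Snell's law: 1.35 sin 43.0° = 1.63 sin θ_r → sin θ_r = 0.565, cos θ_r = 0.825.
Minimum at m = 0: t = λ / (4 n cos θ_r) = 683 / (4 × 1.63 × 0.825) = 127 nm.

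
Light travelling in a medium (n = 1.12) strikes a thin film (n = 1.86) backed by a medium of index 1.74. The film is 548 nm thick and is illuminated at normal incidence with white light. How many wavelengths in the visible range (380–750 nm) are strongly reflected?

Ray reflecting at the top interface goes from n = 1.12 toward n = 1.86: a half-wave phase shift.
At the lower boundary (n = 1.86 to n = 1.74) the reflected ray undergoes no phase shift.
Exactly one π shift → a net half-wave offset.
For bright reflection here: 2 n t = (m + ½) λ.
λ = 2 n t / (m + ½) = 2039 / (m + ½) nm.
m=2: 815 nm (IR); m=3: 582 nm (visible); m=4: 453 nm (visible); m=5: 371 nm (UV).

2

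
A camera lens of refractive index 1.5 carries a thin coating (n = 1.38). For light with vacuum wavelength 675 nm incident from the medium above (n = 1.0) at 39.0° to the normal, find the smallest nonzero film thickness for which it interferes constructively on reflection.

At the upper boundary (n = 1.0 to n = 1.38) the reflected ray undergoes a half-wave phase shift.
At the lower boundary (n = 1.38 to n = 1.5) the reflected ray undergoes a half-wave phase shift.
Net: no relative phase inversion (both shifts match).
So the condition for constructive reflection is 2 n t cos θ_r = m λ.
Snell's law: 1.0 sin 39.0° = 1.38 sin θ_r → sin θ_r = 0.456, cos θ_r = 0.890.
Minimum nonzero at m = 1: t = λ / (2 n cos θ_r) = 675 / (2 × 1.38 × 0.890) = 275 nm.

275 nm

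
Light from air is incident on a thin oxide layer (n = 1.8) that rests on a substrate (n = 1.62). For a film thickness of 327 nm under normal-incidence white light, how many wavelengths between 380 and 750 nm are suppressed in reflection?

2

Top surface (1.0 → 1.8): reflection off a higher-index medium gives a half-wave phase shift.
Bottom surface (1.8 → 1.62): reflection off a lower-index medium gives no phase shift.
Exactly one π shift → a net half-wave offset.
With one net inversion, destructive interference in reflection requires 2 n t = m λ.
λ = 2 n t / m = 1177 / m nm.
m=1: 1177 nm (IR); m=2: 589 nm (visible); m=3: 392 nm (visible); m=4: 294 nm (UV).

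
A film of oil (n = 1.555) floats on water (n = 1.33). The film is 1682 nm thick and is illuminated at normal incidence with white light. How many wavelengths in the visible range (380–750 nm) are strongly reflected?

Ray reflecting at the top interface goes from n = 1.0 toward n = 1.555: a half-wave phase shift.
At the lower boundary (n = 1.555 to n = 1.33) the reflected ray undergoes no phase shift.
The two reflections differ by half a wavelength.
With one net inversion, constructive interference in reflection requires 2 n t = (m + ½) λ.
λ = 2 n t / (m + ½) = 5231 / (m + ½) nm.
m=6: 805 nm (IR); m=7: 697 nm (visible); m=8: 615 nm (visible); m=9: 551 nm (visible); m=10: 498 nm (visible); m=11: 455 nm (visible); m=12: 418 nm (visible); m=13: 387 nm (visible); m=14: 361 nm (UV).

7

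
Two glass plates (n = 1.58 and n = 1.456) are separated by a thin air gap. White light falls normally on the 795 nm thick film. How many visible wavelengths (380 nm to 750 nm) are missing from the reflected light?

Ray reflecting at the top interface goes from n = 1.58 toward n = 1.0: no phase shift.
Bottom surface (1.0 → 1.456): reflection off a higher-index medium gives a half-wave phase shift.
Net: one phase inversion between the two reflected rays.
So the condition for destructive reflection is 2 n t = m λ.
λ = 2 n t / m = 1590 / m nm.
m=2: 795 nm (IR); m=3: 530 nm (visible); m=4: 398 nm (visible); m=5: 318 nm (UV).

2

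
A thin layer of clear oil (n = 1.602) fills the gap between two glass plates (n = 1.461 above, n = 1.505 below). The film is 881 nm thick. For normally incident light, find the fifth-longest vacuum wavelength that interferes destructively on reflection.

565 nm

Ray reflecting at the top interface goes from n = 1.461 toward n = 1.602: a half-wave phase shift.
Bottom surface (1.602 → 1.505): reflection off a lower-index medium gives no phase shift.
Exactly one π shift → a net half-wave offset.
For weak reflection here: 2 n t = m λ.
λ = 2 n t / m. The fifth-longest wavelength is m = 5: λ = 2 × 1.602 × 881 / 5.00 = 565 nm.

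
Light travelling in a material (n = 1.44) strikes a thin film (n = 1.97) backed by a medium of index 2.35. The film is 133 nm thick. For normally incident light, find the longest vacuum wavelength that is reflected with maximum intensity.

524 nm

Ray reflecting at the top interface goes from n = 1.44 toward n = 1.97: a half-wave phase shift.
At the lower boundary (n = 1.97 to n = 2.35) the reflected ray undergoes a half-wave phase shift.
Net: no relative phase inversion (both shifts match).
With no net inversion, constructive interference in reflection requires 2 n t = m λ.
λ = 2 n t / m. The longest wavelength is m = 1: λ = 2 × 1.97 × 133 / 1.00 = 524 nm.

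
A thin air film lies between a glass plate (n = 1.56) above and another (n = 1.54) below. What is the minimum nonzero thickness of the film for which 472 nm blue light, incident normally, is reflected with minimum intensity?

236 nm

Ray reflecting at the top interface goes from n = 1.56 toward n = 1.0: no phase shift.
Bottom surface (1.0 → 1.54): reflection off a higher-index medium gives a half-wave phase shift.
Exactly one π shift → a net half-wave offset.
For weak reflection here: 2 n t = m λ.
Minimum nonzero at m = 1: t = λ / (2 n) = 472 / (2 × 1.0) = 236 nm.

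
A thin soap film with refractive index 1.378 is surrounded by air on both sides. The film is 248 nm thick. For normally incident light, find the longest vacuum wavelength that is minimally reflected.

Top surface (1.0 → 1.378): reflection off a higher-index medium gives a half-wave phase shift.
Bottom surface (1.378 → 1.0): reflection off a lower-index medium gives no phase shift.
The two reflections differ by half a wavelength.
So the condition for destructive reflection is 2 n t = m λ.
λ = 2 n t / m. The longest wavelength is m = 1: λ = 2 × 1.378 × 248 / 1.00 = 683 nm.

683 nm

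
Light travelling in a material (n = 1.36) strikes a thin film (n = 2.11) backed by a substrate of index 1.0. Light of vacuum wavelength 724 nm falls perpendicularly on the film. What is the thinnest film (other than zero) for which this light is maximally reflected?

85.8 nm

Top surface (1.36 → 2.11): reflection off a higher-index medium gives a half-wave phase shift.
Ray reflecting at the bottom interface goes from n = 2.11 toward n = 1.0: no phase shift.
The two reflections differ by half a wavelength.
For maximum reflection here: 2 n t = (m + ½) λ.
Minimum at m = 0: t = λ / (4 n) = 724 / (4 × 2.11) = 85.8 nm.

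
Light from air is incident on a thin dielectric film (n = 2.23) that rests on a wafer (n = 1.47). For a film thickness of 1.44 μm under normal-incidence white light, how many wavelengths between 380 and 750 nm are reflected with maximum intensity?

Top surface (1.0 → 2.23): reflection off a higher-index medium gives a half-wave phase shift.
At the lower boundary (n = 2.23 to n = 1.47) the reflected ray undergoes no phase shift.
Exactly one π shift → a net half-wave offset.
For strong reflection here: 2 n t = (m + ½) λ.
λ = 2 n t / (m + ½) = 6422 / (m + ½) nm.
m=8: 756 nm (IR); m=9: 676 nm (visible); m=10: 612 nm (visible); m=11: 558 nm (visible); m=12: 514 nm (visible); m=13: 476 nm (visible); m=14: 443 nm (visible); m=15: 414 nm (visible); m=16: 389 nm (visible); m=17: 367 nm (UV).

8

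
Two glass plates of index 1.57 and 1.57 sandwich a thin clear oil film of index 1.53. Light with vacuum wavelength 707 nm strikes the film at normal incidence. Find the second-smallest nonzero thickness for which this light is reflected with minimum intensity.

Top surface (1.57 → 1.53): reflection off a lower-index medium gives no phase shift.
Ray reflecting at the bottom interface goes from n = 1.53 toward n = 1.57: a half-wave phase shift.
The two reflections differ by half a wavelength.
For minimum reflection here: 2 n t = m λ.
The second-smallest nonzero thickness corresponds to m = 2: t = m λ / (2 n) = 2.00 × 707 / (2 × 1.53) = 462 nm.

462 nm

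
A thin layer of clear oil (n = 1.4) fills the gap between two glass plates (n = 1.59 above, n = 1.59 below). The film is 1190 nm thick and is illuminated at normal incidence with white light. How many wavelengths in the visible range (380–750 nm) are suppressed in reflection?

4

Ray reflecting at the top interface goes from n = 1.59 toward n = 1.4: no phase shift.
Ray reflecting at the bottom interface goes from n = 1.4 toward n = 1.59: a half-wave phase shift.
The two reflections differ by half a wavelength.
With one net inversion, destructive interference in reflection requires 2 n t = m λ.
λ = 2 n t / m = 3332 / m nm.
m=4: 833 nm (IR); m=5: 666 nm (visible); m=6: 555 nm (visible); m=7: 476 nm (visible); m=8: 417 nm (visible); m=9: 370 nm (UV).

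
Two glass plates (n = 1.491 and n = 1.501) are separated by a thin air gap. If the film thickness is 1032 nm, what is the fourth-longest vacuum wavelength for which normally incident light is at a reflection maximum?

At the upper boundary (n = 1.491 to n = 1.0) the reflected ray undergoes no phase shift.
Bottom surface (1.0 → 1.501): reflection off a higher-index medium gives a half-wave phase shift.
Exactly one π shift → a net half-wave offset.
For strong reflection here: 2 n t = (m + ½) λ.
λ = 2 n t / (m + ½). The fourth-longest wavelength is m = 3: λ = 2 × 1.0 × 1032 / 3.50 = 590 nm.

590 nm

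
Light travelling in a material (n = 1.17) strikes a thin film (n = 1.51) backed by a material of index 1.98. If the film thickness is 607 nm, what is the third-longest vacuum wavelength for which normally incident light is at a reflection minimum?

Top surface (1.17 → 1.51): reflection off a higher-index medium gives a half-wave phase shift.
At the lower boundary (n = 1.51 to n = 1.98) the reflected ray undergoes a half-wave phase shift.
The two reflections carry the same phase change, so no net offset.
For minimum reflection here: 2 n t = (m + ½) λ.
λ = 2 n t / (m + ½). The third-longest wavelength is m = 2: λ = 2 × 1.51 × 607 / 2.50 = 733 nm.

733 nm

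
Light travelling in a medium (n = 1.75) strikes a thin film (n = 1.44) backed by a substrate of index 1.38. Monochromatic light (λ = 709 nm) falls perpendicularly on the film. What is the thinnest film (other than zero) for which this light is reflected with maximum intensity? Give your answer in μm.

Ray reflecting at the top interface goes from n = 1.75 toward n = 1.44: no phase shift.
Bottom surface (1.44 → 1.38): reflection off a lower-index medium gives no phase shift.
Zero or two π shifts → no net half-wave offset.
For strong reflection here: 2 n t = m λ.
Minimum nonzero at m = 1: t = λ / (2 n) = 709 / (2 × 1.44) = 246 nm.

0.246 μm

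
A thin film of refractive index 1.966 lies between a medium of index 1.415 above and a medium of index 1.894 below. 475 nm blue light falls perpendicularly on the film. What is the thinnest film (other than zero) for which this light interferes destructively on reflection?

121 nm

At the upper boundary (n = 1.415 to n = 1.966) the reflected ray undergoes a half-wave phase shift.
Ray reflecting at the bottom interface goes from n = 1.966 toward n = 1.894: no phase shift.
The two reflections differ by half a wavelength.
With one net inversion, destructive interference in reflection requires 2 n t = m λ.
Minimum nonzero at m = 1: t = λ / (2 n) = 475 / (2 × 1.966) = 121 nm.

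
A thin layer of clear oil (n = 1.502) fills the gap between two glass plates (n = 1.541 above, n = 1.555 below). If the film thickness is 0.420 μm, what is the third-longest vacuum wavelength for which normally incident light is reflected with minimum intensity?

421 nm

Top surface (1.541 → 1.502): reflection off a lower-index medium gives no phase shift.
Ray reflecting at the bottom interface goes from n = 1.502 toward n = 1.555: a half-wave phase shift.
Exactly one π shift → a net half-wave offset.
With one net inversion, destructive interference in reflection requires 2 n t = m λ.
λ = 2 n t / m. The third-longest wavelength is m = 3: λ = 2 × 1.502 × 420 / 3.00 = 421 nm.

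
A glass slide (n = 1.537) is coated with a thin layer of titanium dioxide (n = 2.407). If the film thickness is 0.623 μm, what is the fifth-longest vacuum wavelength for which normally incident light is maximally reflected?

At the upper boundary (n = 1.0 to n = 2.407) the reflected ray undergoes a half-wave phase shift.
At the lower boundary (n = 2.407 to n = 1.537) the reflected ray undergoes no phase shift.
The two reflections differ by half a wavelength.
For strong reflection here: 2 n t = (m + ½) λ.
λ = 2 n t / (m + ½). The fifth-longest wavelength is m = 4: λ = 2 × 2.407 × 623 / 4.50 = 666 nm.

666 nm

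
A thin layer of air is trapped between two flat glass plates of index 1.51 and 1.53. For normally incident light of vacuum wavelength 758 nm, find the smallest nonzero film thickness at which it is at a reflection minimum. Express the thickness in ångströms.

At the upper boundary (n = 1.51 to n = 1.0) the reflected ray undergoes no phase shift.
Bottom surface (1.0 → 1.53): reflection off a higher-index medium gives a half-wave phase shift.
Exactly one π shift → a net half-wave offset.
With one net inversion, destructive interference in reflection requires 2 n t = m λ.
Minimum nonzero at m = 1: t = λ / (2 n) = 758 / (2 × 1.0) = 379 nm.

3790 Å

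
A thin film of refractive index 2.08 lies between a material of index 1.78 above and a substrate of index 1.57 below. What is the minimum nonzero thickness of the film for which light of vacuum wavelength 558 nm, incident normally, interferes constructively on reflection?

At the upper boundary (n = 1.78 to n = 2.08) the reflected ray undergoes a half-wave phase shift.
Ray reflecting at the bottom interface goes from n = 2.08 toward n = 1.57: no phase shift.
Net: one phase inversion between the two reflected rays.
So the condition for constructive reflection is 2 n t = (m + ½) λ.
Minimum at m = 0: t = λ / (4 n) = 558 / (4 × 2.08) = 67.1 nm.

67.1 nm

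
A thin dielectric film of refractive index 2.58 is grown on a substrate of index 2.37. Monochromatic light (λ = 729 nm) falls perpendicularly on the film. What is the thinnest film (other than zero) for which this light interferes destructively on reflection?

Ray reflecting at the top interface goes from n = 1.0 toward n = 2.58: a half-wave phase shift.
Bottom surface (2.58 → 2.37): reflection off a lower-index medium gives no phase shift.
Net: one phase inversion between the two reflected rays.
For dark reflection here: 2 n t = m λ.
Minimum nonzero at m = 1: t = λ / (2 n) = 729 / (2 × 2.58) = 141 nm.

141 nm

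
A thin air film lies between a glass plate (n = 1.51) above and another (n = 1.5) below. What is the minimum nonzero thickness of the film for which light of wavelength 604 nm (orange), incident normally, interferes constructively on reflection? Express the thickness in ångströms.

Top surface (1.51 → 1.0): reflection off a lower-index medium gives no phase shift.
At the lower boundary (n = 1.0 to n = 1.5) the reflected ray undergoes a half-wave phase shift.
Exactly one π shift → a net half-wave offset.
So the condition for constructive reflection is 2 n t = (m + ½) λ.
Minimum at m = 0: t = λ / (4 n) = 604 / (4 × 1.0) = 151 nm.

1510 Å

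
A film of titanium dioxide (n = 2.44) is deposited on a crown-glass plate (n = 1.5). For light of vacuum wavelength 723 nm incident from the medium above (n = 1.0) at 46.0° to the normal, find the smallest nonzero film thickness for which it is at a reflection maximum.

77.5 nm

Ray reflecting at the top interface goes from n = 1.0 toward n = 2.44: a half-wave phase shift.
Ray reflecting at the bottom interface goes from n = 2.44 toward n = 1.5: no phase shift.
The two reflections differ by half a wavelength.
So the condition for constructive reflection is 2 n t cos θ_r = (m + ½) λ.
Snell's law: 1.0 sin 46.0° = 2.44 sin θ_r → sin θ_r = 0.295, cos θ_r = 0.956.
Minimum at m = 0: t = λ / (4 n cos θ_r) = 723 / (4 × 2.44 × 0.956) = 77.5 nm.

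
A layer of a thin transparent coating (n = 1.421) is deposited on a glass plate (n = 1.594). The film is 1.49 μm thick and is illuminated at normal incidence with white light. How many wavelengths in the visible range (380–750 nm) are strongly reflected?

Top surface (1.0 → 1.421): reflection off a higher-index medium gives a half-wave phase shift.
Ray reflecting at the bottom interface goes from n = 1.421 toward n = 1.594: a half-wave phase shift.
Zero or two π shifts → no net half-wave offset.
With no net inversion, constructive interference in reflection requires 2 n t = m λ.
λ = 2 n t / m = 4235 / m nm.
m=5: 847 nm (IR); m=6: 706 nm (visible); m=7: 605 nm (visible); m=8: 529 nm (visible); m=9: 471 nm (visible); m=10: 423 nm (visible); m=11: 385 nm (visible); m=12: 353 nm (UV).

6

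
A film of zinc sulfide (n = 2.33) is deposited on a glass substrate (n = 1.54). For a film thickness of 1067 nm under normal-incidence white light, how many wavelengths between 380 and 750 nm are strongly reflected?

6

Ray reflecting at the top interface goes from n = 1.0 toward n = 2.33: a half-wave phase shift.
Ray reflecting at the bottom interface goes from n = 2.33 toward n = 1.54: no phase shift.
Net: one phase inversion between the two reflected rays.
So the condition for constructive reflection is 2 n t = (m + ½) λ.
λ = 2 n t / (m + ½) = 4972 / (m + ½) nm.
m=6: 765 nm (IR); m=7: 663 nm (visible); m=8: 585 nm (visible); m=9: 523 nm (visible); m=10: 474 nm (visible); m=11: 432 nm (visible); m=12: 398 nm (visible); m=13: 368 nm (UV).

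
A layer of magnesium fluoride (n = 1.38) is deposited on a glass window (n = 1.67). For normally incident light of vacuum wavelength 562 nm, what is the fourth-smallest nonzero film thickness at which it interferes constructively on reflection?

Ray reflecting at the top interface goes from n = 1.0 toward n = 1.38: a half-wave phase shift.
At the lower boundary (n = 1.38 to n = 1.67) the reflected ray undergoes a half-wave phase shift.
Net: no relative phase inversion (both shifts match).
So the condition for constructive reflection is 2 n t = m λ.
The fourth-smallest nonzero thickness corresponds to m = 4: t = m λ / (2 n) = 4.00 × 562 / (2 × 1.38) = 814 nm.

814 nm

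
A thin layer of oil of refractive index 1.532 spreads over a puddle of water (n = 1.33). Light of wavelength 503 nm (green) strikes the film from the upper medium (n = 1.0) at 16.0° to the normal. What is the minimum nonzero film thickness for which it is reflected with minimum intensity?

167 nm

Ray reflecting at the top interface goes from n = 1.0 toward n = 1.532: a half-wave phase shift.
Bottom surface (1.532 → 1.33): reflection off a lower-index medium gives no phase shift.
Exactly one π shift → a net half-wave offset.
With one net inversion, destructive interference in reflection requires 2 n t cos θ_r = m λ.
Snell's law: 1.0 sin 16.0° = 1.532 sin θ_r → sin θ_r = 0.180, cos θ_r = 0.984.
Minimum nonzero at m = 1: t = λ / (2 n cos θ_r) = 503 / (2 × 1.532 × 0.984) = 167 nm.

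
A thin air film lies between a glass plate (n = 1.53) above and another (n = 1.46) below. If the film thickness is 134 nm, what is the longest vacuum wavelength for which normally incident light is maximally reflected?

536 nm

At the upper boundary (n = 1.53 to n = 1.0) the reflected ray undergoes no phase shift.
At the lower boundary (n = 1.0 to n = 1.46) the reflected ray undergoes a half-wave phase shift.
Exactly one π shift → a net half-wave offset.
So the condition for constructive reflection is 2 n t = (m + ½) λ.
λ = 2 n t / (m + ½). The longest wavelength is m = 0: λ = 2 × 1.0 × 134 / 0.500 = 536 nm.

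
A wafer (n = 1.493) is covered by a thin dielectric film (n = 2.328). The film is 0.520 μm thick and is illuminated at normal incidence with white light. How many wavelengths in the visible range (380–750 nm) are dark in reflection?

Top surface (1.0 → 2.328): reflection off a higher-index medium gives a half-wave phase shift.
At the lower boundary (n = 2.328 to n = 1.493) the reflected ray undergoes no phase shift.
Exactly one π shift → a net half-wave offset.
With one net inversion, destructive interference in reflection requires 2 n t = m λ.
λ = 2 n t / m = 2421 / m nm.
m=3: 807 nm (IR); m=4: 605 nm (visible); m=5: 484 nm (visible); m=6: 404 nm (visible); m=7: 346 nm (UV).

3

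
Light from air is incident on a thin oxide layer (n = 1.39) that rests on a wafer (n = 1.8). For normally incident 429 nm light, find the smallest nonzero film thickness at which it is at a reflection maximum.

154 nm

At the upper boundary (n = 1.0 to n = 1.39) the reflected ray undergoes a half-wave phase shift.
At the lower boundary (n = 1.39 to n = 1.8) the reflected ray undergoes a half-wave phase shift.
Zero or two π shifts → no net half-wave offset.
For maximum reflection here: 2 n t = m λ.
Minimum nonzero at m = 1: t = λ / (2 n) = 429 / (2 × 1.39) = 154 nm.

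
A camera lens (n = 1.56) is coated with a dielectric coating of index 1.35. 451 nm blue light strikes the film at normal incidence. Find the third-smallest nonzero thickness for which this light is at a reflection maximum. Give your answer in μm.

0.501 μm

Top surface (1.0 → 1.35): reflection off a higher-index medium gives a half-wave phase shift.
At the lower boundary (n = 1.35 to n = 1.56) the reflected ray undergoes a half-wave phase shift.
The two reflections carry the same phase change, so no net offset.
For strong reflection here: 2 n t = m λ.
The third-smallest nonzero thickness corresponds to m = 3: t = m λ / (2 n) = 3.00 × 451 / (2 × 1.35) = 501 nm.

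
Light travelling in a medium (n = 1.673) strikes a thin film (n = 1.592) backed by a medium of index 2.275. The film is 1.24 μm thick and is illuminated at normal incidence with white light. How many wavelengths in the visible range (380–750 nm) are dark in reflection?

Ray reflecting at the top interface goes from n = 1.673 toward n = 1.592: no phase shift.
At the lower boundary (n = 1.592 to n = 2.275) the reflected ray undergoes a half-wave phase shift.
The two reflections differ by half a wavelength.
For dark reflection here: 2 n t = m λ.
λ = 2 n t / m = 3948 / m nm.
m=5: 790 nm (IR); m=6: 658 nm (visible); m=7: 564 nm (visible); m=8: 494 nm (visible); m=9: 439 nm (visible); m=10: 395 nm (visible); m=11: 359 nm (UV).

5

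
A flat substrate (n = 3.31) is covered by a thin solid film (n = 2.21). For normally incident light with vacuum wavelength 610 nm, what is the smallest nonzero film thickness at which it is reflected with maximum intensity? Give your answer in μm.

Top surface (1.0 → 2.21): reflection off a higher-index medium gives a half-wave phase shift.
Bottom surface (2.21 → 3.31): reflection off a higher-index medium gives a half-wave phase shift.
The two reflections carry the same phase change, so no net offset.
So the condition for constructive reflection is 2 n t = m λ.
The smallest nonzero thickness corresponds to m = 1: t = m λ / (2 n) = 1.00 × 610 / (2 × 2.21) = 138 nm.

0.138 μm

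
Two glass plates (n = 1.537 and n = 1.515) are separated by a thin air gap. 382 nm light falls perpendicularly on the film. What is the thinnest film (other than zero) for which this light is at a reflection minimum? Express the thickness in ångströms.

At the upper boundary (n = 1.537 to n = 1.0) the reflected ray undergoes no phase shift.
Bottom surface (1.0 → 1.515): reflection off a higher-index medium gives a half-wave phase shift.
Exactly one π shift → a net half-wave offset.
So the condition for destructive reflection is 2 n t = m λ.
Minimum nonzero at m = 1: t = λ / (2 n) = 382 / (2 × 1.0) = 191 nm.

1910 Å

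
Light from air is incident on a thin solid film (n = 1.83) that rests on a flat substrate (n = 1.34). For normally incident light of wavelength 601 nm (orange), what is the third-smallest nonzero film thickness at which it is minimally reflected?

493 nm

Top surface (1.0 → 1.83): reflection off a higher-index medium gives a half-wave phase shift.
At the lower boundary (n = 1.83 to n = 1.34) the reflected ray undergoes no phase shift.
Exactly one π shift → a net half-wave offset.
With one net inversion, destructive interference in reflection requires 2 n t = m λ.
The third-smallest nonzero thickness corresponds to m = 3: t = m λ / (2 n) = 3.00 × 601 / (2 × 1.83) = 493 nm.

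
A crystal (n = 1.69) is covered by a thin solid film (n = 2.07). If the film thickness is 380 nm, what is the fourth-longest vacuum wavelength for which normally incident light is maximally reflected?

Ray reflecting at the top interface goes from n = 1.0 toward n = 2.07: a half-wave phase shift.
Ray reflecting at the bottom interface goes from n = 2.07 toward n = 1.69: no phase shift.
Exactly one π shift → a net half-wave offset.
So the condition for constructive reflection is 2 n t = (m + ½) λ.
λ = 2 n t / (m + ½). The fourth-longest wavelength is m = 3: λ = 2 × 2.07 × 380 / 3.50 = 449 nm.

449 nm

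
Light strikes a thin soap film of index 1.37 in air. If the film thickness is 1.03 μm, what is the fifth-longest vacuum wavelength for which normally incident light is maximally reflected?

627 nm

Ray reflecting at the top interface goes from n = 1.0 toward n = 1.37: a half-wave phase shift.
Ray reflecting at the bottom interface goes from n = 1.37 toward n = 1.0: no phase shift.
Exactly one π shift → a net half-wave offset.
For maximum reflection here: 2 n t = (m + ½) λ.
λ = 2 n t / (m + ½). The fifth-longest wavelength is m = 4: λ = 2 × 1.37 × 1030 / 4.50 = 627 nm.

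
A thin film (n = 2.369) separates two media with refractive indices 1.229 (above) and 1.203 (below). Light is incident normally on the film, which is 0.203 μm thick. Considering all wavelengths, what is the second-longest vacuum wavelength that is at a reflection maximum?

641 nm

Top surface (1.229 → 2.369): reflection off a higher-index medium gives a half-wave phase shift.
At the lower boundary (n = 2.369 to n = 1.203) the reflected ray undergoes no phase shift.
The two reflections differ by half a wavelength.
With one net inversion, constructive interference in reflection requires 2 n t = (m + ½) λ.
λ = 2 n t / (m + ½). The second-longest wavelength is m = 1: λ = 2 × 2.369 × 203 / 1.50 = 641 nm.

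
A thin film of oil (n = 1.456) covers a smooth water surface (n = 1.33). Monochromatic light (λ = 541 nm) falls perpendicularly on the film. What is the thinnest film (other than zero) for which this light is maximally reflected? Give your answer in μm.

Top surface (1.0 → 1.456): reflection off a higher-index medium gives a half-wave phase shift.
Bottom surface (1.456 → 1.33): reflection off a lower-index medium gives no phase shift.
Net: one phase inversion between the two reflected rays.
For bright reflection here: 2 n t = (m + ½) λ.
Minimum at m = 0: t = λ / (4 n) = 541 / (4 × 1.456) = 92.9 nm.

0.0929 μm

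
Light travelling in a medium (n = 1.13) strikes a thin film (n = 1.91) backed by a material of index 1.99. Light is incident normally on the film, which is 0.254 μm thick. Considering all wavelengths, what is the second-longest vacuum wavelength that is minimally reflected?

647 nm

At the upper boundary (n = 1.13 to n = 1.91) the reflected ray undergoes a half-wave phase shift.
Ray reflecting at the bottom interface goes from n = 1.91 toward n = 1.99: a half-wave phase shift.
Net: no relative phase inversion (both shifts match).
With no net inversion, destructive interference in reflection requires 2 n t = (m + ½) λ.
λ = 2 n t / (m + ½). The second-longest wavelength is m = 1: λ = 2 × 1.91 × 254 / 1.50 = 647 nm.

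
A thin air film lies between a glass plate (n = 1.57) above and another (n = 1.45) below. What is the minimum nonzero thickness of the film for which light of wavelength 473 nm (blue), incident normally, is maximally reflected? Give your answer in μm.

0.118 μm

Ray reflecting at the top interface goes from n = 1.57 toward n = 1.0: no phase shift.
At the lower boundary (n = 1.0 to n = 1.45) the reflected ray undergoes a half-wave phase shift.
Exactly one π shift → a net half-wave offset.
So the condition for constructive reflection is 2 n t = (m + ½) λ.
Minimum at m = 0: t = λ / (4 n) = 473 / (4 × 1.0) = 118 nm.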